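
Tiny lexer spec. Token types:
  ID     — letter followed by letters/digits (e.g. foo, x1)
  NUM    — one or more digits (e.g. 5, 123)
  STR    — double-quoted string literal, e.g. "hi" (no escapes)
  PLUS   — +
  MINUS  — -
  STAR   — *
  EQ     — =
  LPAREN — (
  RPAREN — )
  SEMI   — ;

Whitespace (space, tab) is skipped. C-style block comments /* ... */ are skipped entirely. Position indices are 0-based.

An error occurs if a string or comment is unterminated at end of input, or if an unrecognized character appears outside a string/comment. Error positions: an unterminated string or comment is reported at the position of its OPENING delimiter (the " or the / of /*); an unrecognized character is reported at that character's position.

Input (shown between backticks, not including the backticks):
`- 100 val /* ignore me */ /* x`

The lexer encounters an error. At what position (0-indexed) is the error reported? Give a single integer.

Answer: 26

Derivation:
pos=0: emit MINUS '-'
pos=2: emit NUM '100' (now at pos=5)
pos=6: emit ID 'val' (now at pos=9)
pos=10: enter COMMENT mode (saw '/*')
exit COMMENT mode (now at pos=25)
pos=26: enter COMMENT mode (saw '/*')
pos=26: ERROR — unterminated comment (reached EOF)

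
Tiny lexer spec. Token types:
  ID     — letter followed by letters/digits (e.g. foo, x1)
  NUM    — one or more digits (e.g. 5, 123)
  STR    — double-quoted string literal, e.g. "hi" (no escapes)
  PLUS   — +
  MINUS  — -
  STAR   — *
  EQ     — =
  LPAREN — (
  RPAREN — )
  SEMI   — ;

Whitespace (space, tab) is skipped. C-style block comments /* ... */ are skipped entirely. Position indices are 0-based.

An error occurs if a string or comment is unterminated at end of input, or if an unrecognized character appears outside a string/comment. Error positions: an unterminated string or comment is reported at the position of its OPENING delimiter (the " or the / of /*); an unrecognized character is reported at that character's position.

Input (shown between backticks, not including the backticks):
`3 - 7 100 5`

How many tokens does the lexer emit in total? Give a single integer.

pos=0: emit NUM '3' (now at pos=1)
pos=2: emit MINUS '-'
pos=4: emit NUM '7' (now at pos=5)
pos=6: emit NUM '100' (now at pos=9)
pos=10: emit NUM '5' (now at pos=11)
DONE. 5 tokens: [NUM, MINUS, NUM, NUM, NUM]

Answer: 5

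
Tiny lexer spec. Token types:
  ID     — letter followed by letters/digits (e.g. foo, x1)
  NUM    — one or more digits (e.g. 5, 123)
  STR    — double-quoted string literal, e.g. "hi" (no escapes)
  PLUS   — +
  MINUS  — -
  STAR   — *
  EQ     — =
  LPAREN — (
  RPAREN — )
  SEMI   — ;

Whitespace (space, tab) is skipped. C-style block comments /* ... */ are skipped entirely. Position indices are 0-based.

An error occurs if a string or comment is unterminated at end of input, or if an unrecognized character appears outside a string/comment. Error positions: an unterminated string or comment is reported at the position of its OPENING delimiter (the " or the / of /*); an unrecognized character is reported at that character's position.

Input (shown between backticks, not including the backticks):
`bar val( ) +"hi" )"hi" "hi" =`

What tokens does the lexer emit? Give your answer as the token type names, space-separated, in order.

pos=0: emit ID 'bar' (now at pos=3)
pos=4: emit ID 'val' (now at pos=7)
pos=7: emit LPAREN '('
pos=9: emit RPAREN ')'
pos=11: emit PLUS '+'
pos=12: enter STRING mode
pos=12: emit STR "hi" (now at pos=16)
pos=17: emit RPAREN ')'
pos=18: enter STRING mode
pos=18: emit STR "hi" (now at pos=22)
pos=23: enter STRING mode
pos=23: emit STR "hi" (now at pos=27)
pos=28: emit EQ '='
DONE. 10 tokens: [ID, ID, LPAREN, RPAREN, PLUS, STR, RPAREN, STR, STR, EQ]

Answer: ID ID LPAREN RPAREN PLUS STR RPAREN STR STR EQ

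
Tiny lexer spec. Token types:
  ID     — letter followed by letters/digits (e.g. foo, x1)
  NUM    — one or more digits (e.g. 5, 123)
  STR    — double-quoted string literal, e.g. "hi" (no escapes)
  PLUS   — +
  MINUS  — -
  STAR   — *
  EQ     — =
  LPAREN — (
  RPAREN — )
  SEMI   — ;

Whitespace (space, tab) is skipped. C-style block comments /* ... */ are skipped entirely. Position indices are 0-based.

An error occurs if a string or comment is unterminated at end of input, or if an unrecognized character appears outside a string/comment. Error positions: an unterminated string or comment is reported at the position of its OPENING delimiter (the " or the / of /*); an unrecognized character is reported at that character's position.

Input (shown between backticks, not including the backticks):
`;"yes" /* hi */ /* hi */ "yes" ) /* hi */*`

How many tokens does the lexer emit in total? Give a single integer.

Answer: 5

Derivation:
pos=0: emit SEMI ';'
pos=1: enter STRING mode
pos=1: emit STR "yes" (now at pos=6)
pos=7: enter COMMENT mode (saw '/*')
exit COMMENT mode (now at pos=15)
pos=16: enter COMMENT mode (saw '/*')
exit COMMENT mode (now at pos=24)
pos=25: enter STRING mode
pos=25: emit STR "yes" (now at pos=30)
pos=31: emit RPAREN ')'
pos=33: enter COMMENT mode (saw '/*')
exit COMMENT mode (now at pos=41)
pos=41: emit STAR '*'
DONE. 5 tokens: [SEMI, STR, STR, RPAREN, STAR]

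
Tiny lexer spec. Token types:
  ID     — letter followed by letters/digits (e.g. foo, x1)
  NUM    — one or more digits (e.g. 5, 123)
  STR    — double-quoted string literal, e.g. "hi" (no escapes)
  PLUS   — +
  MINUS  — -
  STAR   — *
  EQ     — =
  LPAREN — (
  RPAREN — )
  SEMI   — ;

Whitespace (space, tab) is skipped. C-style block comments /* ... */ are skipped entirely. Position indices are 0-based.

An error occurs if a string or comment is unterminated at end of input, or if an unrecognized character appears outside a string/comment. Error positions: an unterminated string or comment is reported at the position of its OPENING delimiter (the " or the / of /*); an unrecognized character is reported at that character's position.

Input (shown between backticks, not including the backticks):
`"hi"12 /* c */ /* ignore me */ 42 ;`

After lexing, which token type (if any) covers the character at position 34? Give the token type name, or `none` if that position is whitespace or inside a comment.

pos=0: enter STRING mode
pos=0: emit STR "hi" (now at pos=4)
pos=4: emit NUM '12' (now at pos=6)
pos=7: enter COMMENT mode (saw '/*')
exit COMMENT mode (now at pos=14)
pos=15: enter COMMENT mode (saw '/*')
exit COMMENT mode (now at pos=30)
pos=31: emit NUM '42' (now at pos=33)
pos=34: emit SEMI ';'
DONE. 4 tokens: [STR, NUM, NUM, SEMI]
Position 34: char is ';' -> SEMI

Answer: SEMI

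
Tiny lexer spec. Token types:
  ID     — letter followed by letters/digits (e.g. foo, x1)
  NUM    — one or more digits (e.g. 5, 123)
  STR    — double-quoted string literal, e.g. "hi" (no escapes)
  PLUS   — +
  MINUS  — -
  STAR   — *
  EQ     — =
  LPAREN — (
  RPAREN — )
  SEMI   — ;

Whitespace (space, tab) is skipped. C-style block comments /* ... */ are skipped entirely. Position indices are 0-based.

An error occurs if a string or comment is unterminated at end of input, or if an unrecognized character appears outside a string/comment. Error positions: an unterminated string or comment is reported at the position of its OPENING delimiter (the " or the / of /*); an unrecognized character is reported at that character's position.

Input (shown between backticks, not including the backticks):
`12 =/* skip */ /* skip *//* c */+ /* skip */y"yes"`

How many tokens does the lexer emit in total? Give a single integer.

Answer: 5

Derivation:
pos=0: emit NUM '12' (now at pos=2)
pos=3: emit EQ '='
pos=4: enter COMMENT mode (saw '/*')
exit COMMENT mode (now at pos=14)
pos=15: enter COMMENT mode (saw '/*')
exit COMMENT mode (now at pos=25)
pos=25: enter COMMENT mode (saw '/*')
exit COMMENT mode (now at pos=32)
pos=32: emit PLUS '+'
pos=34: enter COMMENT mode (saw '/*')
exit COMMENT mode (now at pos=44)
pos=44: emit ID 'y' (now at pos=45)
pos=45: enter STRING mode
pos=45: emit STR "yes" (now at pos=50)
DONE. 5 tokens: [NUM, EQ, PLUS, ID, STR]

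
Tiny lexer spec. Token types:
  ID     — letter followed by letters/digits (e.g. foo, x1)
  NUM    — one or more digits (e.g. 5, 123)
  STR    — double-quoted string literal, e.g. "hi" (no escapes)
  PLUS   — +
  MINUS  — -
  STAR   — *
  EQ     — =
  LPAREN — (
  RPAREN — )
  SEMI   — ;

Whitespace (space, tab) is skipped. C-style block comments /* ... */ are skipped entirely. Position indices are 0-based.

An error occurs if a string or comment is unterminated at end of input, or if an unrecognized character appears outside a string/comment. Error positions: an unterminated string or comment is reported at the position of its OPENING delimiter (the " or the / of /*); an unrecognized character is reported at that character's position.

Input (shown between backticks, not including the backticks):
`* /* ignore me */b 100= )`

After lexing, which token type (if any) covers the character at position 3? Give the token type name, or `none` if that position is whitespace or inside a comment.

pos=0: emit STAR '*'
pos=2: enter COMMENT mode (saw '/*')
exit COMMENT mode (now at pos=17)
pos=17: emit ID 'b' (now at pos=18)
pos=19: emit NUM '100' (now at pos=22)
pos=22: emit EQ '='
pos=24: emit RPAREN ')'
DONE. 5 tokens: [STAR, ID, NUM, EQ, RPAREN]
Position 3: char is '*' -> none

Answer: none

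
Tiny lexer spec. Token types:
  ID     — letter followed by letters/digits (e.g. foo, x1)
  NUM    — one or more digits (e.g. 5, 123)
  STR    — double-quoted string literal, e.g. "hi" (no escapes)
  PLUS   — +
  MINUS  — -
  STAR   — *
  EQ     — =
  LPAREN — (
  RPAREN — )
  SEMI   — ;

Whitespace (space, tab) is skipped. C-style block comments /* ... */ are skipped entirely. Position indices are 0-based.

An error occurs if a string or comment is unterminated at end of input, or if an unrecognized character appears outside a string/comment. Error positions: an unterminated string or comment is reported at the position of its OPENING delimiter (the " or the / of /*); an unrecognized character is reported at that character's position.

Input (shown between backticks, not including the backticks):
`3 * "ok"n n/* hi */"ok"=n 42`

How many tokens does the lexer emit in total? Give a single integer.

Answer: 9

Derivation:
pos=0: emit NUM '3' (now at pos=1)
pos=2: emit STAR '*'
pos=4: enter STRING mode
pos=4: emit STR "ok" (now at pos=8)
pos=8: emit ID 'n' (now at pos=9)
pos=10: emit ID 'n' (now at pos=11)
pos=11: enter COMMENT mode (saw '/*')
exit COMMENT mode (now at pos=19)
pos=19: enter STRING mode
pos=19: emit STR "ok" (now at pos=23)
pos=23: emit EQ '='
pos=24: emit ID 'n' (now at pos=25)
pos=26: emit NUM '42' (now at pos=28)
DONE. 9 tokens: [NUM, STAR, STR, ID, ID, STR, EQ, ID, NUM]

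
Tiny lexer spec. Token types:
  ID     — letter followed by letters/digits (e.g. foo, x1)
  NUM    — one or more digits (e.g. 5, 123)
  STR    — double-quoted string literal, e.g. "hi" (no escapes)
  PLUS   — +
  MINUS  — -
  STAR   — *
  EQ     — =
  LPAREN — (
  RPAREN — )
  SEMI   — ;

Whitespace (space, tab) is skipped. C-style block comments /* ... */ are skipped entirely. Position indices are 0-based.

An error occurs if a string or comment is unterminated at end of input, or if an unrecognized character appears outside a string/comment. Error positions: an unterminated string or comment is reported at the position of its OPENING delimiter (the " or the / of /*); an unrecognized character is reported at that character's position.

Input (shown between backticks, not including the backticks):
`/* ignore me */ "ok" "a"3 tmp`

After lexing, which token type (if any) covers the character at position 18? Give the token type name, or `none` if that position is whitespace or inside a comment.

pos=0: enter COMMENT mode (saw '/*')
exit COMMENT mode (now at pos=15)
pos=16: enter STRING mode
pos=16: emit STR "ok" (now at pos=20)
pos=21: enter STRING mode
pos=21: emit STR "a" (now at pos=24)
pos=24: emit NUM '3' (now at pos=25)
pos=26: emit ID 'tmp' (now at pos=29)
DONE. 4 tokens: [STR, STR, NUM, ID]
Position 18: char is 'k' -> STR

Answer: STR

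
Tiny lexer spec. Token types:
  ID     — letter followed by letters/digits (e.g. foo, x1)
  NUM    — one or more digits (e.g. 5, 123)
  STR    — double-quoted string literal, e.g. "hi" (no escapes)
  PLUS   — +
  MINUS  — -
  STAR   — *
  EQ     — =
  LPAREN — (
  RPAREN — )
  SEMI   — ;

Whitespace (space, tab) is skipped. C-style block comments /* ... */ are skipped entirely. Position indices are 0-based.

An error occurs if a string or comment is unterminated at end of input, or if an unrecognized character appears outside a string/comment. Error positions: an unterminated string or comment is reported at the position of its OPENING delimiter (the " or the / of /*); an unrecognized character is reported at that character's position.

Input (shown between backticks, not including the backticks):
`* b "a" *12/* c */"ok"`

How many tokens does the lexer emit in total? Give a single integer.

pos=0: emit STAR '*'
pos=2: emit ID 'b' (now at pos=3)
pos=4: enter STRING mode
pos=4: emit STR "a" (now at pos=7)
pos=8: emit STAR '*'
pos=9: emit NUM '12' (now at pos=11)
pos=11: enter COMMENT mode (saw '/*')
exit COMMENT mode (now at pos=18)
pos=18: enter STRING mode
pos=18: emit STR "ok" (now at pos=22)
DONE. 6 tokens: [STAR, ID, STR, STAR, NUM, STR]

Answer: 6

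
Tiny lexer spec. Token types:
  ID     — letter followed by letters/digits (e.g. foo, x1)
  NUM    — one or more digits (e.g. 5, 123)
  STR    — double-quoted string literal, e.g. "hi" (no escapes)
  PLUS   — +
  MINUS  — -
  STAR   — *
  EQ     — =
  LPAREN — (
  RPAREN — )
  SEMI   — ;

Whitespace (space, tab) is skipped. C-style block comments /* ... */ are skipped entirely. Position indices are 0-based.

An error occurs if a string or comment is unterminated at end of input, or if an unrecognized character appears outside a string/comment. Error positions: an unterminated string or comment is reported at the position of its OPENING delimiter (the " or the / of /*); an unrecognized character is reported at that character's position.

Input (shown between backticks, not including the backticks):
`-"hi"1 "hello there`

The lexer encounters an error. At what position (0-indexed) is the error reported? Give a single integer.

Answer: 7

Derivation:
pos=0: emit MINUS '-'
pos=1: enter STRING mode
pos=1: emit STR "hi" (now at pos=5)
pos=5: emit NUM '1' (now at pos=6)
pos=7: enter STRING mode
pos=7: ERROR — unterminated string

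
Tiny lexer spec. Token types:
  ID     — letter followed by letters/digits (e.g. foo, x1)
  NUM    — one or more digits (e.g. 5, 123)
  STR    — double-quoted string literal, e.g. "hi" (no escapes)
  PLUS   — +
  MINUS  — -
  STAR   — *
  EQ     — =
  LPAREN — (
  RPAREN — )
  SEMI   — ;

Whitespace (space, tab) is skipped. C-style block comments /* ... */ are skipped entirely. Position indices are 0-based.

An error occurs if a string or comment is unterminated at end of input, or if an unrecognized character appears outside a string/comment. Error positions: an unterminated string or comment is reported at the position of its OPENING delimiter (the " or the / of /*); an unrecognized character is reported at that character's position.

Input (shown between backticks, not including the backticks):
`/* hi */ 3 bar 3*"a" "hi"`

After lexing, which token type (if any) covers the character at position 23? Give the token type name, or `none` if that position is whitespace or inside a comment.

Answer: STR

Derivation:
pos=0: enter COMMENT mode (saw '/*')
exit COMMENT mode (now at pos=8)
pos=9: emit NUM '3' (now at pos=10)
pos=11: emit ID 'bar' (now at pos=14)
pos=15: emit NUM '3' (now at pos=16)
pos=16: emit STAR '*'
pos=17: enter STRING mode
pos=17: emit STR "a" (now at pos=20)
pos=21: enter STRING mode
pos=21: emit STR "hi" (now at pos=25)
DONE. 6 tokens: [NUM, ID, NUM, STAR, STR, STR]
Position 23: char is 'i' -> STR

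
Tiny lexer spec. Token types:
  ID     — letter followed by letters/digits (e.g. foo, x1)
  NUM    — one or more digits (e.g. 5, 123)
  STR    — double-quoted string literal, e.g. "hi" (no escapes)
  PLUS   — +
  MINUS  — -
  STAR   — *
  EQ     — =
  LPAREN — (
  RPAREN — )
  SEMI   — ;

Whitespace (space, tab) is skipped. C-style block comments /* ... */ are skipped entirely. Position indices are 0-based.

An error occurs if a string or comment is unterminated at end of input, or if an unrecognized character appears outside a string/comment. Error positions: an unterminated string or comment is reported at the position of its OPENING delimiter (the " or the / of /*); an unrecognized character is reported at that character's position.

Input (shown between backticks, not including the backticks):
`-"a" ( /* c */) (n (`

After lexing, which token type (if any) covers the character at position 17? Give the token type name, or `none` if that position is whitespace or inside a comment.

Answer: ID

Derivation:
pos=0: emit MINUS '-'
pos=1: enter STRING mode
pos=1: emit STR "a" (now at pos=4)
pos=5: emit LPAREN '('
pos=7: enter COMMENT mode (saw '/*')
exit COMMENT mode (now at pos=14)
pos=14: emit RPAREN ')'
pos=16: emit LPAREN '('
pos=17: emit ID 'n' (now at pos=18)
pos=19: emit LPAREN '('
DONE. 7 tokens: [MINUS, STR, LPAREN, RPAREN, LPAREN, ID, LPAREN]
Position 17: char is 'n' -> ID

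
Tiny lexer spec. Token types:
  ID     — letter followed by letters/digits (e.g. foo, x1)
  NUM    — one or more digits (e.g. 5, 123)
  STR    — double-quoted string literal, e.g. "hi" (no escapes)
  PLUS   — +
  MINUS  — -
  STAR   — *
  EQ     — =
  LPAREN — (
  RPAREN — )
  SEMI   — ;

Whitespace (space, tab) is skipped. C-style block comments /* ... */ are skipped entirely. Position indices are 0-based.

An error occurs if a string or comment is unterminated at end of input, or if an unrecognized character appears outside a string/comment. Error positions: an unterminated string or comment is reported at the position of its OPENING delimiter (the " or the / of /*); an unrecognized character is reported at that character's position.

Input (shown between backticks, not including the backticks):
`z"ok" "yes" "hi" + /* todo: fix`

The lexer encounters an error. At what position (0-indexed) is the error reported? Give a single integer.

pos=0: emit ID 'z' (now at pos=1)
pos=1: enter STRING mode
pos=1: emit STR "ok" (now at pos=5)
pos=6: enter STRING mode
pos=6: emit STR "yes" (now at pos=11)
pos=12: enter STRING mode
pos=12: emit STR "hi" (now at pos=16)
pos=17: emit PLUS '+'
pos=19: enter COMMENT mode (saw '/*')
pos=19: ERROR — unterminated comment (reached EOF)

Answer: 19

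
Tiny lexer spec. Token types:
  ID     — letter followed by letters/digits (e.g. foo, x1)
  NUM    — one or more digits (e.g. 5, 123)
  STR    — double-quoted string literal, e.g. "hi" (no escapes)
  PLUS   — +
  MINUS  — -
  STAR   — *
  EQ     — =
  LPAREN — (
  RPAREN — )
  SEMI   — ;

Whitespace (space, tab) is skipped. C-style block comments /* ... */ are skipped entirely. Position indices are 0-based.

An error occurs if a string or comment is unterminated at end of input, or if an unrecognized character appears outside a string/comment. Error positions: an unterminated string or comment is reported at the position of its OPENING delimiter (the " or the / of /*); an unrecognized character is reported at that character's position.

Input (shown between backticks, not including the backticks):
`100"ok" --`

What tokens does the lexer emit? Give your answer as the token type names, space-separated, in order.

Answer: NUM STR MINUS MINUS

Derivation:
pos=0: emit NUM '100' (now at pos=3)
pos=3: enter STRING mode
pos=3: emit STR "ok" (now at pos=7)
pos=8: emit MINUS '-'
pos=9: emit MINUS '-'
DONE. 4 tokens: [NUM, STR, MINUS, MINUS]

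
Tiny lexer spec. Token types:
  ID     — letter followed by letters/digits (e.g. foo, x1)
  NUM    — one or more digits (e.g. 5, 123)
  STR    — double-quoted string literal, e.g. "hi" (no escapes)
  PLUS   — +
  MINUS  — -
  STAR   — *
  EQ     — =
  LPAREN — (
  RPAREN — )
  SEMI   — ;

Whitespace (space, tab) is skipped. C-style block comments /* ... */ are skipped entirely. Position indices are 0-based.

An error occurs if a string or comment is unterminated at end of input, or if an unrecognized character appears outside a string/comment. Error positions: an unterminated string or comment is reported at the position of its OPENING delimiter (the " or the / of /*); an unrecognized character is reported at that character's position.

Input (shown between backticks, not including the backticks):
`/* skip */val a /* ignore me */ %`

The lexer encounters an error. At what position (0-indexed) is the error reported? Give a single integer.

Answer: 32

Derivation:
pos=0: enter COMMENT mode (saw '/*')
exit COMMENT mode (now at pos=10)
pos=10: emit ID 'val' (now at pos=13)
pos=14: emit ID 'a' (now at pos=15)
pos=16: enter COMMENT mode (saw '/*')
exit COMMENT mode (now at pos=31)
pos=32: ERROR — unrecognized char '%'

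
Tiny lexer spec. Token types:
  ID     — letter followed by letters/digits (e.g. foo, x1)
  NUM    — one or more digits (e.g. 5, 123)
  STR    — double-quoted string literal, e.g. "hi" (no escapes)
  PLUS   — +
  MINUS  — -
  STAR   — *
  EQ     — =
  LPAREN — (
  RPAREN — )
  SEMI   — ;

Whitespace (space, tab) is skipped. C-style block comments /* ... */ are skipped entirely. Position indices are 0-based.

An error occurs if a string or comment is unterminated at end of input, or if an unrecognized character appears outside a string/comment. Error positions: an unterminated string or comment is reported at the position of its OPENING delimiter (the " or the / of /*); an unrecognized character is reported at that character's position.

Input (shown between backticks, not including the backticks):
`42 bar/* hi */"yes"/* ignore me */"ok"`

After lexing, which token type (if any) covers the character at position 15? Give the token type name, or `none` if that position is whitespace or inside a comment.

Answer: STR

Derivation:
pos=0: emit NUM '42' (now at pos=2)
pos=3: emit ID 'bar' (now at pos=6)
pos=6: enter COMMENT mode (saw '/*')
exit COMMENT mode (now at pos=14)
pos=14: enter STRING mode
pos=14: emit STR "yes" (now at pos=19)
pos=19: enter COMMENT mode (saw '/*')
exit COMMENT mode (now at pos=34)
pos=34: enter STRING mode
pos=34: emit STR "ok" (now at pos=38)
DONE. 4 tokens: [NUM, ID, STR, STR]
Position 15: char is 'y' -> STR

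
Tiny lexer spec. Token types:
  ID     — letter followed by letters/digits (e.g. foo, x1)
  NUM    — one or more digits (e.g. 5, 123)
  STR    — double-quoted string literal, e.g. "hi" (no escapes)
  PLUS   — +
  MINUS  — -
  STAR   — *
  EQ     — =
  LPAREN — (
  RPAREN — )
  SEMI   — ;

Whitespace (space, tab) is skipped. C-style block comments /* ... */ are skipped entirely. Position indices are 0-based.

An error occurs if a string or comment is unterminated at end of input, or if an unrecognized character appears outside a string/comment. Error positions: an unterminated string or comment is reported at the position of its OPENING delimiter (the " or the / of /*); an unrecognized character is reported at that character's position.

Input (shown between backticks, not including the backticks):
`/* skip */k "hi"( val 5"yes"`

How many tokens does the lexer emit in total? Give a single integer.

Answer: 6

Derivation:
pos=0: enter COMMENT mode (saw '/*')
exit COMMENT mode (now at pos=10)
pos=10: emit ID 'k' (now at pos=11)
pos=12: enter STRING mode
pos=12: emit STR "hi" (now at pos=16)
pos=16: emit LPAREN '('
pos=18: emit ID 'val' (now at pos=21)
pos=22: emit NUM '5' (now at pos=23)
pos=23: enter STRING mode
pos=23: emit STR "yes" (now at pos=28)
DONE. 6 tokens: [ID, STR, LPAREN, ID, NUM, STR]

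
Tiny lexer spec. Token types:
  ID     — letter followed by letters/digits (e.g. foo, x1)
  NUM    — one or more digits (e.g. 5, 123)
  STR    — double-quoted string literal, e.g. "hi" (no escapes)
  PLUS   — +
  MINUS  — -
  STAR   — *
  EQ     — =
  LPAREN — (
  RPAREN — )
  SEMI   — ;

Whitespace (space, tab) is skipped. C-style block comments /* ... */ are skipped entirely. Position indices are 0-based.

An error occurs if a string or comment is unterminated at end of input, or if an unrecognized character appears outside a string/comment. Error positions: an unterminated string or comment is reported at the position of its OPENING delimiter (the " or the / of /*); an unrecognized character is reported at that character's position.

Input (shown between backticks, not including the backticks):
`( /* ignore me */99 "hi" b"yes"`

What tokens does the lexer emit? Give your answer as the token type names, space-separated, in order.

pos=0: emit LPAREN '('
pos=2: enter COMMENT mode (saw '/*')
exit COMMENT mode (now at pos=17)
pos=17: emit NUM '99' (now at pos=19)
pos=20: enter STRING mode
pos=20: emit STR "hi" (now at pos=24)
pos=25: emit ID 'b' (now at pos=26)
pos=26: enter STRING mode
pos=26: emit STR "yes" (now at pos=31)
DONE. 5 tokens: [LPAREN, NUM, STR, ID, STR]

Answer: LPAREN NUM STR ID STR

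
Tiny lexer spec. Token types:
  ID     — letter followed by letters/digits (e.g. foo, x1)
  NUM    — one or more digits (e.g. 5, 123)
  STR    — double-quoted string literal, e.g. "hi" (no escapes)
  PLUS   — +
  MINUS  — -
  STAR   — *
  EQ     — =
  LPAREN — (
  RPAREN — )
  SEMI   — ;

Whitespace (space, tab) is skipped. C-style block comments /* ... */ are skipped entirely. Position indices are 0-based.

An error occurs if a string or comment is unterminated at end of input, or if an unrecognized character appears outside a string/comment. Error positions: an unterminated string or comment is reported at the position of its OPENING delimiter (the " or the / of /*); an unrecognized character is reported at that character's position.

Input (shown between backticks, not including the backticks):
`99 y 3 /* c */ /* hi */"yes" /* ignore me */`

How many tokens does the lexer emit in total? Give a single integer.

Answer: 4

Derivation:
pos=0: emit NUM '99' (now at pos=2)
pos=3: emit ID 'y' (now at pos=4)
pos=5: emit NUM '3' (now at pos=6)
pos=7: enter COMMENT mode (saw '/*')
exit COMMENT mode (now at pos=14)
pos=15: enter COMMENT mode (saw '/*')
exit COMMENT mode (now at pos=23)
pos=23: enter STRING mode
pos=23: emit STR "yes" (now at pos=28)
pos=29: enter COMMENT mode (saw '/*')
exit COMMENT mode (now at pos=44)
DONE. 4 tokens: [NUM, ID, NUM, STR]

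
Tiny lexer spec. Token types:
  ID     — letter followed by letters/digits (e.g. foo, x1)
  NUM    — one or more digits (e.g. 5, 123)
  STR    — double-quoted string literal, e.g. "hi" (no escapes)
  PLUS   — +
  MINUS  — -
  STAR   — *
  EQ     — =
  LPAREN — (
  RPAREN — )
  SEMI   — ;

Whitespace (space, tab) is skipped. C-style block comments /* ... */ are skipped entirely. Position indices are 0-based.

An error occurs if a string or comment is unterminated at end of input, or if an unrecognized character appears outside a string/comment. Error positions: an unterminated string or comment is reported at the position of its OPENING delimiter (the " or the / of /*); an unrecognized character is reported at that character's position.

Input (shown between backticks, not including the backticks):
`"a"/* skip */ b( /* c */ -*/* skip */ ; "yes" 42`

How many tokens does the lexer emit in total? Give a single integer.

Answer: 8

Derivation:
pos=0: enter STRING mode
pos=0: emit STR "a" (now at pos=3)
pos=3: enter COMMENT mode (saw '/*')
exit COMMENT mode (now at pos=13)
pos=14: emit ID 'b' (now at pos=15)
pos=15: emit LPAREN '('
pos=17: enter COMMENT mode (saw '/*')
exit COMMENT mode (now at pos=24)
pos=25: emit MINUS '-'
pos=26: emit STAR '*'
pos=27: enter COMMENT mode (saw '/*')
exit COMMENT mode (now at pos=37)
pos=38: emit SEMI ';'
pos=40: enter STRING mode
pos=40: emit STR "yes" (now at pos=45)
pos=46: emit NUM '42' (now at pos=48)
DONE. 8 tokens: [STR, ID, LPAREN, MINUS, STAR, SEMI, STR, NUM]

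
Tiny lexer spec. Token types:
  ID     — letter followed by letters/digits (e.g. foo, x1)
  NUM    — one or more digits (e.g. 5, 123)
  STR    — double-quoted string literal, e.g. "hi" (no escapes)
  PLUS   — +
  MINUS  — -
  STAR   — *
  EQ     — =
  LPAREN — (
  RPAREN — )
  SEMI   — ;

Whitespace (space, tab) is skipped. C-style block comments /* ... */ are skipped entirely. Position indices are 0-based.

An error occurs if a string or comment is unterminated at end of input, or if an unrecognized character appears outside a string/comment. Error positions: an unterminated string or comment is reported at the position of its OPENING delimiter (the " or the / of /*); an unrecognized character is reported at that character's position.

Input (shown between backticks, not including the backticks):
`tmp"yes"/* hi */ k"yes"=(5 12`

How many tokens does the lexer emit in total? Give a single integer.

Answer: 8

Derivation:
pos=0: emit ID 'tmp' (now at pos=3)
pos=3: enter STRING mode
pos=3: emit STR "yes" (now at pos=8)
pos=8: enter COMMENT mode (saw '/*')
exit COMMENT mode (now at pos=16)
pos=17: emit ID 'k' (now at pos=18)
pos=18: enter STRING mode
pos=18: emit STR "yes" (now at pos=23)
pos=23: emit EQ '='
pos=24: emit LPAREN '('
pos=25: emit NUM '5' (now at pos=26)
pos=27: emit NUM '12' (now at pos=29)
DONE. 8 tokens: [ID, STR, ID, STR, EQ, LPAREN, NUM, NUM]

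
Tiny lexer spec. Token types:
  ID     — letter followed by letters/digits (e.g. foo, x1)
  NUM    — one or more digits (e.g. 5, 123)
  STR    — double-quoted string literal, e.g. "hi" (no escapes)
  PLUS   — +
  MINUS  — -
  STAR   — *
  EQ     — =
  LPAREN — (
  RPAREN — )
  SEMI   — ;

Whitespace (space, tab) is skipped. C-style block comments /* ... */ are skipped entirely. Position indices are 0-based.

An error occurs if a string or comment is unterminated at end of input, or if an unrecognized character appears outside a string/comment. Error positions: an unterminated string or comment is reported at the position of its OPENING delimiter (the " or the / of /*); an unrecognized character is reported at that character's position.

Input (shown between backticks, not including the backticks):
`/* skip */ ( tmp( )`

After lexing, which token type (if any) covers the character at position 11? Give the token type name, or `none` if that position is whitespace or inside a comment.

pos=0: enter COMMENT mode (saw '/*')
exit COMMENT mode (now at pos=10)
pos=11: emit LPAREN '('
pos=13: emit ID 'tmp' (now at pos=16)
pos=16: emit LPAREN '('
pos=18: emit RPAREN ')'
DONE. 4 tokens: [LPAREN, ID, LPAREN, RPAREN]
Position 11: char is '(' -> LPAREN

Answer: LPAREN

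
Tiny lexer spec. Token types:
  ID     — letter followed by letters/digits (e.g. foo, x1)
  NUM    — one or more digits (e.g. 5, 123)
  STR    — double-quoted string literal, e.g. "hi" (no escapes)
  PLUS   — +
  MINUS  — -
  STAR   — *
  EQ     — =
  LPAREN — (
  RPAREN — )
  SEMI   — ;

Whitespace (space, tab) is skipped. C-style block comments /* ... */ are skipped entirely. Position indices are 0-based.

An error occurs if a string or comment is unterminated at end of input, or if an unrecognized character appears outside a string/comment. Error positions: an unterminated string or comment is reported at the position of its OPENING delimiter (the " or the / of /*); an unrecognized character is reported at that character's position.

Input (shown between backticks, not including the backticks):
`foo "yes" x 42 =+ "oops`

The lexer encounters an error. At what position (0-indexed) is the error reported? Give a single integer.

pos=0: emit ID 'foo' (now at pos=3)
pos=4: enter STRING mode
pos=4: emit STR "yes" (now at pos=9)
pos=10: emit ID 'x' (now at pos=11)
pos=12: emit NUM '42' (now at pos=14)
pos=15: emit EQ '='
pos=16: emit PLUS '+'
pos=18: enter STRING mode
pos=18: ERROR — unterminated string

Answer: 18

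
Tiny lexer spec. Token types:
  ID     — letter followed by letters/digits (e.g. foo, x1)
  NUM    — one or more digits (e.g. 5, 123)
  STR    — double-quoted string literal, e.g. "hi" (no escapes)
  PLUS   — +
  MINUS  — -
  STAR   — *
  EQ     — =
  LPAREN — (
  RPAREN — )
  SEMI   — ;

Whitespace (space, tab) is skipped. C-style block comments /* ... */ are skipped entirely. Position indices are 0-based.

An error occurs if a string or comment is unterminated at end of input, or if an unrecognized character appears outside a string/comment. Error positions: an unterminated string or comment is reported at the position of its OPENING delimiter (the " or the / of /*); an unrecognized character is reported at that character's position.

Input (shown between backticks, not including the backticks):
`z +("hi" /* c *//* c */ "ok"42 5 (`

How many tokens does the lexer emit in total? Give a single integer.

Answer: 8

Derivation:
pos=0: emit ID 'z' (now at pos=1)
pos=2: emit PLUS '+'
pos=3: emit LPAREN '('
pos=4: enter STRING mode
pos=4: emit STR "hi" (now at pos=8)
pos=9: enter COMMENT mode (saw '/*')
exit COMMENT mode (now at pos=16)
pos=16: enter COMMENT mode (saw '/*')
exit COMMENT mode (now at pos=23)
pos=24: enter STRING mode
pos=24: emit STR "ok" (now at pos=28)
pos=28: emit NUM '42' (now at pos=30)
pos=31: emit NUM '5' (now at pos=32)
pos=33: emit LPAREN '('
DONE. 8 tokens: [ID, PLUS, LPAREN, STR, STR, NUM, NUM, LPAREN]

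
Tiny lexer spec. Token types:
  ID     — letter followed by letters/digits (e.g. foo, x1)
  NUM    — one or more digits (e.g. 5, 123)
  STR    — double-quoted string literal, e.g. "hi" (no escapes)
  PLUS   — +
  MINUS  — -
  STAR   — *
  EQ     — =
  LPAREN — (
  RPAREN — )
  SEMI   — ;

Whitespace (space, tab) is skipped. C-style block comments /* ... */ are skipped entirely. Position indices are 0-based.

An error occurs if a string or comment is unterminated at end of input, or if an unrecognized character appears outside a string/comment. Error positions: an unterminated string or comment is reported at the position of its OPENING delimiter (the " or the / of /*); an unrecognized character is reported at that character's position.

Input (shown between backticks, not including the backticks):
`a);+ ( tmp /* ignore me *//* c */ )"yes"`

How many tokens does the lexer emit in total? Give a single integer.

pos=0: emit ID 'a' (now at pos=1)
pos=1: emit RPAREN ')'
pos=2: emit SEMI ';'
pos=3: emit PLUS '+'
pos=5: emit LPAREN '('
pos=7: emit ID 'tmp' (now at pos=10)
pos=11: enter COMMENT mode (saw '/*')
exit COMMENT mode (now at pos=26)
pos=26: enter COMMENT mode (saw '/*')
exit COMMENT mode (now at pos=33)
pos=34: emit RPAREN ')'
pos=35: enter STRING mode
pos=35: emit STR "yes" (now at pos=40)
DONE. 8 tokens: [ID, RPAREN, SEMI, PLUS, LPAREN, ID, RPAREN, STR]

Answer: 8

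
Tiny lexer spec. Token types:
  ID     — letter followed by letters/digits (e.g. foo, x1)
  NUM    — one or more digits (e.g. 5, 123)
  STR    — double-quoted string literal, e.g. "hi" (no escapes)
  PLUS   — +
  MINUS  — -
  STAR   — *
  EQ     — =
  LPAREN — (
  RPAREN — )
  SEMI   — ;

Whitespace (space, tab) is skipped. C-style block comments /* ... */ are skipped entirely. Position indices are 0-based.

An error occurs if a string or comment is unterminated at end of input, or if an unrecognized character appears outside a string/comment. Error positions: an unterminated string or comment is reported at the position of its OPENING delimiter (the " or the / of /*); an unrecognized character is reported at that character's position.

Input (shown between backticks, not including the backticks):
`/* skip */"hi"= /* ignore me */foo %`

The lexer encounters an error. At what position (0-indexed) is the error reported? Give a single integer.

Answer: 35

Derivation:
pos=0: enter COMMENT mode (saw '/*')
exit COMMENT mode (now at pos=10)
pos=10: enter STRING mode
pos=10: emit STR "hi" (now at pos=14)
pos=14: emit EQ '='
pos=16: enter COMMENT mode (saw '/*')
exit COMMENT mode (now at pos=31)
pos=31: emit ID 'foo' (now at pos=34)
pos=35: ERROR — unrecognized char '%'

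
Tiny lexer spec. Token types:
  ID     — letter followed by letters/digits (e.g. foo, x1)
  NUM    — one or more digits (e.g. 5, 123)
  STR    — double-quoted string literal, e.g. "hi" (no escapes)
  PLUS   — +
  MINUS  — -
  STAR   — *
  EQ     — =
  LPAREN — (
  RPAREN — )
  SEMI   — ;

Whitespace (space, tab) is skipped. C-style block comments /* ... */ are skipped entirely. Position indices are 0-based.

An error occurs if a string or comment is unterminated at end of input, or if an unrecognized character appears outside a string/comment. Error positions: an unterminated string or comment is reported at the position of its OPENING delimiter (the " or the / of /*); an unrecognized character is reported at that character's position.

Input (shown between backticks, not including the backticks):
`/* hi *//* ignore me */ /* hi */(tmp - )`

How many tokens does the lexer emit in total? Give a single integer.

pos=0: enter COMMENT mode (saw '/*')
exit COMMENT mode (now at pos=8)
pos=8: enter COMMENT mode (saw '/*')
exit COMMENT mode (now at pos=23)
pos=24: enter COMMENT mode (saw '/*')
exit COMMENT mode (now at pos=32)
pos=32: emit LPAREN '('
pos=33: emit ID 'tmp' (now at pos=36)
pos=37: emit MINUS '-'
pos=39: emit RPAREN ')'
DONE. 4 tokens: [LPAREN, ID, MINUS, RPAREN]

Answer: 4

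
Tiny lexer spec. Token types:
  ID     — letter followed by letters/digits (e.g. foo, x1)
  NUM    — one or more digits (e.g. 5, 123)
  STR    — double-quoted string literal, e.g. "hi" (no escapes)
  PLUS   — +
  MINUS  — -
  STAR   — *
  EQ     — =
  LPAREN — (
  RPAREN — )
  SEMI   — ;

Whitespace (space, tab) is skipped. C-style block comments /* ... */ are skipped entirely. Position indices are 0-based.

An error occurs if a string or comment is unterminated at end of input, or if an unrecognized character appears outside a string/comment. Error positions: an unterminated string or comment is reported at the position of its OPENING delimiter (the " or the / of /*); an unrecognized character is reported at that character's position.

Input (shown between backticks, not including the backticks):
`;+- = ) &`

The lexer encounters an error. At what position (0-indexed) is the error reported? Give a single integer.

pos=0: emit SEMI ';'
pos=1: emit PLUS '+'
pos=2: emit MINUS '-'
pos=4: emit EQ '='
pos=6: emit RPAREN ')'
pos=8: ERROR — unrecognized char '&'

Answer: 8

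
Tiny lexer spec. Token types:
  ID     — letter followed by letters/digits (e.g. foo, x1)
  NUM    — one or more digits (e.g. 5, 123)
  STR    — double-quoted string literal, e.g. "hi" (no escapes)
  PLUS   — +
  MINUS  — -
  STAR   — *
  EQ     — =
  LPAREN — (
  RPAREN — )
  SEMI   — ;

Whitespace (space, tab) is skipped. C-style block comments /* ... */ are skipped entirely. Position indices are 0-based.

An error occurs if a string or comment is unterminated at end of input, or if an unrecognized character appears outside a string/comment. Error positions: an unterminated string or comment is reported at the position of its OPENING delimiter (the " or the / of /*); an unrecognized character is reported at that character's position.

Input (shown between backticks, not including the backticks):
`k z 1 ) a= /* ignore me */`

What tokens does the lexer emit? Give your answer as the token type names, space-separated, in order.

pos=0: emit ID 'k' (now at pos=1)
pos=2: emit ID 'z' (now at pos=3)
pos=4: emit NUM '1' (now at pos=5)
pos=6: emit RPAREN ')'
pos=8: emit ID 'a' (now at pos=9)
pos=9: emit EQ '='
pos=11: enter COMMENT mode (saw '/*')
exit COMMENT mode (now at pos=26)
DONE. 6 tokens: [ID, ID, NUM, RPAREN, ID, EQ]

Answer: ID ID NUM RPAREN ID EQ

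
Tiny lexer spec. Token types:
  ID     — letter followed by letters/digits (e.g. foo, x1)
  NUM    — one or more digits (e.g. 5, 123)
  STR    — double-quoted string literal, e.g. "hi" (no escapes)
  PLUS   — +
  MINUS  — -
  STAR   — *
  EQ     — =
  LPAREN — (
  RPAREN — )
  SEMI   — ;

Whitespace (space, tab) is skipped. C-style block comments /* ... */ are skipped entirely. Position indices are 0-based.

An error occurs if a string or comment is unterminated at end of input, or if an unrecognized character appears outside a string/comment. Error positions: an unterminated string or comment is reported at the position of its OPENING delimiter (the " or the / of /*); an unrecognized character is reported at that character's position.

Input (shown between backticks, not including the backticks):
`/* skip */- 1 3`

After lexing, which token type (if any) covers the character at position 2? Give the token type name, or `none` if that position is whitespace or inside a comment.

Answer: none

Derivation:
pos=0: enter COMMENT mode (saw '/*')
exit COMMENT mode (now at pos=10)
pos=10: emit MINUS '-'
pos=12: emit NUM '1' (now at pos=13)
pos=14: emit NUM '3' (now at pos=15)
DONE. 3 tokens: [MINUS, NUM, NUM]
Position 2: char is ' ' -> none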